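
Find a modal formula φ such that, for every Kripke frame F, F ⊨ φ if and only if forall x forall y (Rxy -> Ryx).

p → □◇p

A defining formula is p → □◇p (the B axiom).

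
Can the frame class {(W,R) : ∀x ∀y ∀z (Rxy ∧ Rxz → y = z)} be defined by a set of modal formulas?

Yes: it is partial functionality, defined by the CD schema ◇q → □q.

Yes, by ◇q → □q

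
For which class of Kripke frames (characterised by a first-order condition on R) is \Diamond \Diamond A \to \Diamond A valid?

Replacing A by ¬A and contraposing gives the equivalent schema □A → □□A.
Suppose □A→□□A is valid. Take Rxy, Ryz and set V(A)={w : Rxw}. Then □A at x, so □□A at x, so □A at y, so A at z, i.e. Rxz.
Conversely, any frame satisfying \forall x \forall y \forall z (Rxy \wedge Ryz \to Rxz) validates the schema.
Frame condition: \forall x \forall y \forall z (Rxy \wedge Ryz \to Rxz).

Transitivity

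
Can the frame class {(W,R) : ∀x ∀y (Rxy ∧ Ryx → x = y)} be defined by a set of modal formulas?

Modal frame validity is preserved under surjective bounded morphisms.
The 8-cycle (worlds w0,w1,w2,w3,w4,w5,w6,w7 with w0→w1→w2→w3→w4→w5→w6→w7→w0) is antisymmetric. Sending even-indexed worlds to s and odd-indexed worlds to t is a surjective bounded morphism onto the two-world frame with s↔t, which is not antisymmetric.
Hence antisymmetry is not modally definable.

Not definable by any modal formula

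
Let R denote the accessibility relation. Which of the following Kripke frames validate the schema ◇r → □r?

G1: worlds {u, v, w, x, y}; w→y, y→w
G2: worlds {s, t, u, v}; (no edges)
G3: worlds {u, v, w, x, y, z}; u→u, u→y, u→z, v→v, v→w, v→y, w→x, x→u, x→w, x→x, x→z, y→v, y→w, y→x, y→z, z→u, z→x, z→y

G1, G2

This is the axiom for partial functionality; its first-order frame correspondent is ∀x ∀y ∀z (Rxy ∧ Rxz → y = z).
G1: ✓.
G2: ✓.
G3: fails — u sees both u and y.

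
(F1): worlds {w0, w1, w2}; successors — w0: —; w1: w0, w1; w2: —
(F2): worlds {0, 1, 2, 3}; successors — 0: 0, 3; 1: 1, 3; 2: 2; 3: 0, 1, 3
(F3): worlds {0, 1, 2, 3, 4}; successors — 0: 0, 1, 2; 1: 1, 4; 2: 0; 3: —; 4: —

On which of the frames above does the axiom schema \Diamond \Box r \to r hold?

This is the axiom for symmetry; its first-order frame correspondent is \forall x \forall y (Rxy \to Ryx).
(F1): fails — Rw1w0 but not Rw0w1.
(F2): ✓.
(F3): fails — R01 but not R10.

(F2)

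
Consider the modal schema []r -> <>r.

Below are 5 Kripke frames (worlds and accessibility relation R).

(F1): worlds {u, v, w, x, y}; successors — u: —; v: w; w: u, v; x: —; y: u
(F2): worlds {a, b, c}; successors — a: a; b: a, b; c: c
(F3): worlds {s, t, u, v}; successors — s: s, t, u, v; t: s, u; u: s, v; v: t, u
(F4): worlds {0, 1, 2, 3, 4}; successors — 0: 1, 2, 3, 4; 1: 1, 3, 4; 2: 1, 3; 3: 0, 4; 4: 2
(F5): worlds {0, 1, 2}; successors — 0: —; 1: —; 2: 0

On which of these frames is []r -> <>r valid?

(F2), (F3), (F4)

This is the axiom for seriality; its first-order frame correspondent is forall x exists y Rxy.
(F1): fails — world u has no successor.
(F2): ✓.
(F3): ✓.
(F4): ✓.
(F5): fails — world 0 has no successor.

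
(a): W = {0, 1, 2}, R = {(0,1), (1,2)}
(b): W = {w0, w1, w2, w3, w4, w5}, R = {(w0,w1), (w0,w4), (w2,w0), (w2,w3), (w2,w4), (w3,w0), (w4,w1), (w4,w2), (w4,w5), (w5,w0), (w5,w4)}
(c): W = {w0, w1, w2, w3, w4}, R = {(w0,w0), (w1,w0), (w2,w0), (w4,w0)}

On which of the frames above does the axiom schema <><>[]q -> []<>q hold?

Frame correspondent (Sahlqvist): forall x forall y forall z ((x R^2 y & xRz) -> exists w (yRw & zRw)) — i.e. a generalized confluence (Geach) condition.
(a): fails — 0R²2, 0R1 but no w with 2Rw and 1Rw.
(b): fails — w0R²w1, w0Rw1 but no w with w1Rw and w1Rw.
(c): satisfies the condition.
Valid on: (c).

(c)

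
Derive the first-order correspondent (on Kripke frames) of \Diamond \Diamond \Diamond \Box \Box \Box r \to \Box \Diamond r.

This is a Sahlqvist (Geach-type) schema ◇^3□^3r → □^1◇^1r.
Minimal-valuation argument: fix x; take any y with xR^3y and any z with xR^1z. Set V(r) to the set of worlds R-reachable from y in exactly 3 steps. Then □^3r holds at y, so the antecedent holds at x; validity forces ◇^1r at z, giving a w with zR^1w and yR^3w.
First-order correspondent: \forall x \forall y \forall z ((x R^3 y \wedge xRz) \to \exists w (y R^3 w \wedge zRw)).

\forall x \forall y \forall z ((x R^3 y \wedge xRz) \to \exists w (y R^3 w \wedge zRw))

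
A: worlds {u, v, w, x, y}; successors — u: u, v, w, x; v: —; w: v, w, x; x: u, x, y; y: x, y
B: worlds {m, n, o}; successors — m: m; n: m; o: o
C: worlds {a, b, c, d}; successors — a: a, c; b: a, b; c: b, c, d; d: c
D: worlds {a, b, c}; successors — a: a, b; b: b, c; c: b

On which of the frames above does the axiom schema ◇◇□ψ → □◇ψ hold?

B, D

Frame correspondent (Sahlqvist): ∀x ∀y ∀z ((xR²y ∧ xRz) → ∃w (yRw ∧ zRw)) — i.e. a generalized confluence (Geach) condition.
A: fails — uR²u, uRv but no t with uRt and vRt.
B: ✓.
C: fails — cR²b, cRd but no w with bRw and dRw.
D: ✓.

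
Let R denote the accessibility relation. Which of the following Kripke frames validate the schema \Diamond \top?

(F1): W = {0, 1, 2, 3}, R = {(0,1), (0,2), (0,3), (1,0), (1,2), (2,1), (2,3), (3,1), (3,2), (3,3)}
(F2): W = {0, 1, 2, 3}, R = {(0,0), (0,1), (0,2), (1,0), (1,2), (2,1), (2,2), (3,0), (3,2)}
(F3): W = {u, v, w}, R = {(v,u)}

The schema corresponds to seriality: \forall x \exists y Rxy.
(F1): condition met.
(F2): condition met.
(F3): fails — world u has no successor.
Valid on: (F1), (F2).

(F1), (F2)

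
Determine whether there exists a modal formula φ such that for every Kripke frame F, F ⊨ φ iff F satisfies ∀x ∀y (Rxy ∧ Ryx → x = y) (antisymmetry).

No

If a class were modally definable it would be closed under surjective bounded morphisms (Goldblatt–Thomason).
The 4-cycle (worlds 0,1,2,3 with 0→1→2→3→0) is antisymmetric. Sending even-indexed worlds to s and odd-indexed worlds to t is a surjective bounded morphism onto the two-world frame with s↔t, which is not antisymmetric.
So no modal formula (or set of formulas) defines exactly the antisymmetric frames.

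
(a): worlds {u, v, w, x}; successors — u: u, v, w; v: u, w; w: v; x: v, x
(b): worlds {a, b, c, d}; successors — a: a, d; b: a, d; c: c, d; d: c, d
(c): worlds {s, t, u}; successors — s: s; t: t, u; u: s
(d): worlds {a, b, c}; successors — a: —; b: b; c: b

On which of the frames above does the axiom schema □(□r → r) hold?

The schema corresponds to shift-reflexivity: ∀x ∀y (Rxy → Ryy).
(a): fails — Ruv but not Rvv.
(b): holds.
(c): fails — Rtu but not Ruu.
(d): holds.
Valid on: (b), (d).

(b), (d)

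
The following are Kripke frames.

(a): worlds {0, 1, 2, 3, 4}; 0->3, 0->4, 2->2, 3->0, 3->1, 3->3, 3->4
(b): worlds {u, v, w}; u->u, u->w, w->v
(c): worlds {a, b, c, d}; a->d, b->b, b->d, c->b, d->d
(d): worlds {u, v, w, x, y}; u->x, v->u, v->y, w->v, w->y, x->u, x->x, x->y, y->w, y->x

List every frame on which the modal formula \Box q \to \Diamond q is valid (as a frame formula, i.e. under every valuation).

Frame correspondent (Sahlqvist): \forall x \exists y Rxy — i.e. seriality.
(a): fails — world 1 has no successor.
(b): fails — world v has no successor.
(c): satisfies the condition.
(d): satisfies the condition.

(c), (d)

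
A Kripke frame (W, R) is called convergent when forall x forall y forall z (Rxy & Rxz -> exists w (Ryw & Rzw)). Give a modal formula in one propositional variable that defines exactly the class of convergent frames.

◇□ψ → □◇ψ

A defining formula is ◇□ψ → □◇ψ (the .2 axiom).
Suppose ◇□ψ→□◇ψ is valid. Take Rxy, Rxz and set V(ψ)={w : Ryw}. Then □ψ at y so ◇□ψ at x, so □◇ψ at x, so ◇ψ at z, giving w with Rzw and Ryw.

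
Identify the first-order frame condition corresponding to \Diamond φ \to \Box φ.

Partial functionality

Suppose ◇φ→□φ is valid. Take Rxy, Rxz and set V(φ)={y}. Then ◇φ at x, so □φ at x, so φ at z, i.e. z=y.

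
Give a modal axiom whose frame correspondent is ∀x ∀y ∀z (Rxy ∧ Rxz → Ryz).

The condition is the Euclidean property. The 5 schema ◇ψ → □◇ψ defines it.
Suppose ◇ψ→□◇ψ is valid. Take Rxy, Rxz and set V(ψ)={y}. Then ◇ψ at x, so □◇ψ at x, so ◇ψ at z, so some w with Rzw has ψ; w=y, i.e. Rzy. By symmetry of the argument, Ryz.

◇ψ → □◇ψ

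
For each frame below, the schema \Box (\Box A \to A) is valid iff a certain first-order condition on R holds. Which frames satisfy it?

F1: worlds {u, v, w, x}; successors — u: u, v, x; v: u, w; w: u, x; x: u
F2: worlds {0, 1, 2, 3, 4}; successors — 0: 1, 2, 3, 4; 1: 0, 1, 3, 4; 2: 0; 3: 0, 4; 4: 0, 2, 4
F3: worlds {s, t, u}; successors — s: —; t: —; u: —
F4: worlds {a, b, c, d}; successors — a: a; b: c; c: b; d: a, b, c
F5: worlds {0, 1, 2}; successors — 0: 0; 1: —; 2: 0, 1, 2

F3

The schema corresponds to shift-reflexivity: \forall x \forall y (Rxy \to Ryy).
F1: fails — Ruv but not Rvv.
F2: fails — R10 but not R00.
F3: condition met.
F4: fails — Rbc but not Rcc.
F5: fails — R21 but not R11.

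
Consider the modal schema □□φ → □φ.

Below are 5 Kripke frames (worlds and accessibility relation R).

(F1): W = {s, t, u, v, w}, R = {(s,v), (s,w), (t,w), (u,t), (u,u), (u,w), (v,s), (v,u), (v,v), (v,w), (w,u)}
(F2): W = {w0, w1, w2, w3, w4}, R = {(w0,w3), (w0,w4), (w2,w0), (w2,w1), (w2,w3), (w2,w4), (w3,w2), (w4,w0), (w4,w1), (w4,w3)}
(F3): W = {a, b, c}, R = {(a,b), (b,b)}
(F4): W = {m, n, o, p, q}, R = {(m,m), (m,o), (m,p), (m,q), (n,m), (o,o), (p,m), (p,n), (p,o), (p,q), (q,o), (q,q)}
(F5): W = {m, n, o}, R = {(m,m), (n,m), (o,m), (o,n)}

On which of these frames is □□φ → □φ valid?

This is the axiom for density; its first-order frame correspondent is ∀x ∀y (Rxy → ∃z (Rxz ∧ Rzy)).
(F1): fails — Rtw but no z with Rtz and Rzw.
(F2): fails — Rw0w4 but no z with Rw0z and Rzw4.
(F3): satisfies the condition.
(F4): fails — Rpn but no z with Rpz and Rzn.
(F5): fails — Ron but no z with Roz and Rzn.

(F3)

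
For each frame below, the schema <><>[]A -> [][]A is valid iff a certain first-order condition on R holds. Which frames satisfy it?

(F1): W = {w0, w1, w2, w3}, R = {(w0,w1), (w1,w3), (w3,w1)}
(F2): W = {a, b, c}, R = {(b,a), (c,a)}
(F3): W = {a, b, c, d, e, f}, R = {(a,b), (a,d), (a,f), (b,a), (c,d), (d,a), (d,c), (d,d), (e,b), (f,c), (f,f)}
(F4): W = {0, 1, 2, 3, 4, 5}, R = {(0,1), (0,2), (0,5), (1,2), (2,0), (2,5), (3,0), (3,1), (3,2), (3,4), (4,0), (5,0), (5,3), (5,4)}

(F2)

The schema corresponds to a generalized confluence (Geach) condition: forall x forall y forall z ((x R^2 y & x R^2 z) -> exists w (yRw & z = w)).
(F1): fails — w0R²w3, w0R²w3 but no w with w3Rw and w3=w.
(F2): condition met.
(F3): fails — aR²a, aR²a but no w with aRw and a=w.
(F4): fails — 0R²0, 0R²0 but no w with 0Rw and 0=w.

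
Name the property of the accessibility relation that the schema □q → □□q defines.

Suppose □q→□□q is valid. Take Rxy, Ryz and set V(q)={w : Rxw}. Then □q at x, so □□q at x, so □q at y, so q at z, i.e. Rxz.
Conversely, on a frame with transitivity the schema holds at every world under every valuation.
So the correspondent is transitivity.

transitivity: ∀x ∀y ∀z (Rxy ∧ Ryz → Rxz)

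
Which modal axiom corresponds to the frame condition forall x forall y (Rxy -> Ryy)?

The condition is shift-reflexivity. The T□ schema □(□p → p) defines it.

□(□p → p)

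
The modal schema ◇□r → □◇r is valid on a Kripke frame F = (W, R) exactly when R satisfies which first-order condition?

convergence: ∀x ∀y ∀z (Rxy ∧ Rxz → ∃w (Ryw ∧ Rzw))

Suppose ◇□r→□◇r is valid. Take Rxy, Rxz and set V(r)={w : Ryw}. Then □r at y so ◇□r at x, so □◇r at x, so ◇r at z, giving w with Rzw and Ryw.
Conversely, any frame satisfying ∀x ∀y ∀z (Rxy ∧ Rxz → ∃w (Ryw ∧ Rzw)) validates the schema.
So the correspondent is convergence.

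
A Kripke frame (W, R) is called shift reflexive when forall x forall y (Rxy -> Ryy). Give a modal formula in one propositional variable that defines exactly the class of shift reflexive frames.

The condition is shift-reflexivity. The T□ schema □(□s → s) defines it.
Suppose □(□s→s) is valid. Take Rxy and set V(s)={w : Ryw}. Then at y, □s holds; since □(□s→s) at x, □s→s at y, so s at y, i.e. Ryy.

□(□s → s)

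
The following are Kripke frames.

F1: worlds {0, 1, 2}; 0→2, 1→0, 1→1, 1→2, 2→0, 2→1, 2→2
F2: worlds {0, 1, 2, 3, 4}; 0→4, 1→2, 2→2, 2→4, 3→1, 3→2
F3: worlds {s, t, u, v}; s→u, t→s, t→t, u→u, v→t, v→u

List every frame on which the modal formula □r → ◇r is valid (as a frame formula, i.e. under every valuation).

F1, F3

This is the axiom for seriality; its first-order frame correspondent is ∀x ∃y Rxy.
F1: holds.
F2: fails — world 4 has no successor.
F3: holds.
Valid on: F1, F3.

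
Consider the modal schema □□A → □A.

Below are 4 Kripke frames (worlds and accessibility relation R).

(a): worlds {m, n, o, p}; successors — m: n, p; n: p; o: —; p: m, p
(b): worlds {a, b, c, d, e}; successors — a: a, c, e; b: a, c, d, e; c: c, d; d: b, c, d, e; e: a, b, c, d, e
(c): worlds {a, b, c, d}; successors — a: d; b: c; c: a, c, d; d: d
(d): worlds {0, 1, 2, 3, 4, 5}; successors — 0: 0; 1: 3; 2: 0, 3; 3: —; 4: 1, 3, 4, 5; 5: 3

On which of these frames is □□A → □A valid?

This is the axiom for density; its first-order frame correspondent is ∀x ∀y (Rxy → ∃z (Rxz ∧ Rzy)).
(a): fails — Rmn but no z with Rmz and Rzn.
(b): ✓.
(c): ✓.
(d): fails — R23 but no z with R2z and Rz3.
Valid on: (b), (c).

(b), (c)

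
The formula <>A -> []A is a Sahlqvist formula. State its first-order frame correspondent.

Suppose ◇A→□A is valid. Take Rxy, Rxz and set V(A)={y}. Then ◇A at x, so □A at x, so A at z, i.e. z=y.

partial functionality: forall x forall y forall z (Rxy & Rxz -> y = z)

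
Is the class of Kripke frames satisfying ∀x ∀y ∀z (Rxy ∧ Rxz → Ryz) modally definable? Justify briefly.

Yes: it is the Euclidean property, defined by the 5 schema ◇p → □◇p.
Suppose ◇p→□◇p is valid. Take Rxy, Rxz and set V(p)={y}. Then ◇p at x, so □◇p at x, so ◇p at z, so some w with Rzw has p; w=y, i.e. Rzy. By symmetry of the argument, Ryz.

Yes, by ◇p → □◇p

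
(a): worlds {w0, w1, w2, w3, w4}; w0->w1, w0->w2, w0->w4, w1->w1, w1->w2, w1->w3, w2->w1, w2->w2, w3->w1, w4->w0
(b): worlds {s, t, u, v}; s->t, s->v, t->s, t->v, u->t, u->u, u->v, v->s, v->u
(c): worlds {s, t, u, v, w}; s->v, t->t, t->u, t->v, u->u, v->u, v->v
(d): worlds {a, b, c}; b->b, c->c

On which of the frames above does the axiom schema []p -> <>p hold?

(a), (b)

The schema corresponds to seriality: forall x exists y Rxy.
(a): holds.
(b): holds.
(c): fails — world w has no successor.
(d): fails — world a has no successor.
Valid on: (a), (b).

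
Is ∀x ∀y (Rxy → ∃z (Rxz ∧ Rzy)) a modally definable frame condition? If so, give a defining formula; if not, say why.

This is a Sahlqvist condition; the C4 axiom □□p → □p defines it.
Suppose □□p→□p is valid. Take Rxy and set V(p)={w : xR²w}. Then □□p at x, so □p at x, so p at y, i.e. ∃z(Rxz∧Rzy).

Yes, by □□p → □p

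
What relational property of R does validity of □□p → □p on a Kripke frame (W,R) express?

Suppose □□p→□p is valid. Take Rxy and set V(p)={w : xR²w}. Then □□p at x, so □p at x, so p at y, i.e. ∃z(Rxz∧Rzy).
Conversely, any frame satisfying ∀x ∀y (Rxy → ∃z (Rxz ∧ Rzy)) validates the schema.
So the correspondent is density.

Density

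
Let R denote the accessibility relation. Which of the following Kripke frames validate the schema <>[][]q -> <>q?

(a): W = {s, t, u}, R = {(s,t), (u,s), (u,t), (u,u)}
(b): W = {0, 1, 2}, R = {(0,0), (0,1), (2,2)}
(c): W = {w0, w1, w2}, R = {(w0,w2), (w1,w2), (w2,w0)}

(c)

Frame correspondent (Sahlqvist): forall x forall y (xRy -> exists w (y R^2 w & xRw)) — i.e. a generalized confluence (Geach) condition.
(a): fails — sRt but no w with tR²w and sRw.
(b): fails — 0R1 but no w with 1R²w and 0Rw.
(c): condition met.
Valid on: (c).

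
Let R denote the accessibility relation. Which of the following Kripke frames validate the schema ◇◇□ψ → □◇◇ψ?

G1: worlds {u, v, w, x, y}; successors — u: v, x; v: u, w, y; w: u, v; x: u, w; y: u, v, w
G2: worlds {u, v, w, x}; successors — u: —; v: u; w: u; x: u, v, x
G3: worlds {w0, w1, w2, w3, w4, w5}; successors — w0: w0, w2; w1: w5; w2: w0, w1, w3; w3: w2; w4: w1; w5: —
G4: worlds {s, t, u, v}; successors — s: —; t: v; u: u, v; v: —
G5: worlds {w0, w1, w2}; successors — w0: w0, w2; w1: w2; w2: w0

G5

Frame correspondent (Sahlqvist): ∀x ∀y ∀z ((xR²y ∧ xRz) → ∃w (yRw ∧ zR²w)) — i.e. a generalized confluence (Geach) condition.
G1: fails — vR²u, vRu but no t with uRt and uR²t.
G2: fails — xR²u, xRu but no t with uRt and uR²t.
G3: fails — w0R²w1, w0Rw0 but no w with w1Rw and w0R²w.
G4: fails — uR²u, uRv but no w with uRw and vR²w.
G5: ✓.
Valid on: G5.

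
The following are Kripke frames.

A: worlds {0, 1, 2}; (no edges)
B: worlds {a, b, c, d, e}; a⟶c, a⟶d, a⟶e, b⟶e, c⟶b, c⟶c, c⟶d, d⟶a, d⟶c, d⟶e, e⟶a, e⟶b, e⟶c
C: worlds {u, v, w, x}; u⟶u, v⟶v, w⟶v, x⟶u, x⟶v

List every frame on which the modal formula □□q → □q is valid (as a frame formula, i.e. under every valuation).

A, C

Frame correspondent (Sahlqvist): ∀x ∀y (Rxy → ∃z (Rxz ∧ Rzy)) — i.e. density.
A: holds.
B: fails — Rea but no z with Rez and Rza.
C: holds.
Valid on: A, C.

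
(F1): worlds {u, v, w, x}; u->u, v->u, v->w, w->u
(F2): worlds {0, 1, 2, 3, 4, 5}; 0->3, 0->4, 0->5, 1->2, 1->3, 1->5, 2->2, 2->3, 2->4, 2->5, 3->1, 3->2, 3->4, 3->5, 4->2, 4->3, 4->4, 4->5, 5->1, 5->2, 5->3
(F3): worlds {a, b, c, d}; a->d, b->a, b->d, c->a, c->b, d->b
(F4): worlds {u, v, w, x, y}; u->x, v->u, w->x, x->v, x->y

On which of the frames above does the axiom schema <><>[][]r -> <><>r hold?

(F1), (F2)

This is the axiom for a generalized confluence (Geach) condition; its first-order frame correspondent is forall x forall y (x R^2 y -> exists w (y R^2 w & x R^2 w)).
(F1): holds.
(F2): holds.
(F3): fails — cR²a but no w with aR²w and cR²w.
(F4): fails — uR²v but no t with vR²t and uR²t.
Valid on: (F1), (F2).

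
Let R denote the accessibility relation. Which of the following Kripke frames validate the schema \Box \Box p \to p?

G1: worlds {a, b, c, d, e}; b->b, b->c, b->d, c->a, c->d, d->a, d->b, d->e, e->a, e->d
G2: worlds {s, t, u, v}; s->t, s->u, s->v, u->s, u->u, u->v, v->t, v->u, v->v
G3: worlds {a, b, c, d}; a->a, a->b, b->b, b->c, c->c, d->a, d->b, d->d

Frame correspondent (Sahlqvist): \forall x \exists w (x R^2 w \wedge x = w) — i.e. a generalized confluence (Geach) condition.
G1: fails — at a but no w with aR²w and a=w.
G2: fails — at t but no w with tR²w and t=w.
G3: satisfies the condition.
Valid on: G3.

G3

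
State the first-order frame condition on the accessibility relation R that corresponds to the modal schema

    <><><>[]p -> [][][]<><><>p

forall x forall y forall z ((x R^3 y & x R^3 z) -> exists w (yRw & z R^3 w))

This is a Sahlqvist (Geach-type) schema ◇^3□^1p → □^3◇^3p.
Minimal-valuation argument: fix x; take any y with xR^3y and any z with xR^3z. Set V(p) to the set of worlds R-reachable from y in exactly 1 step. Then □^1p holds at y, so the antecedent holds at x; validity forces ◇^3p at z, giving a w with zR^3w and yR^1w.
First-order correspondent: forall x forall y forall z ((x R^3 y & x R^3 z) -> exists w (yRw & z R^3 w)).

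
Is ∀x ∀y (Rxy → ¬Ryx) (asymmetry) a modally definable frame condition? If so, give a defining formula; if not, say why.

No — not modally definable

If a class were modally definable it would be closed under surjective bounded morphisms (Goldblatt–Thomason).
The 4-cycle (worlds w0,w1,w2,w3 with w0→w1→w2→w3→w0) is asymmetric. Mapping every world to a single reflexive point • is a surjective bounded morphism, and the reflexive point is not asymmetric (R•• but asymmetry requires ¬R••).
So no modal formula (or set of formulas) defines exactly the asymmetric frames.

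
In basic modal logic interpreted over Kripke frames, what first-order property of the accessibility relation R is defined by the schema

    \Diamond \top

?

seriality: \forall x \exists y Rxy

◇⊤ holds at w iff w has a successor, so frame-validity of ◇⊤ is exactly seriality. Equivalently via □q → ◇q:
Suppose □q→◇q is valid. At any x set V(q)=W. Then □q at x, so ◇q at x, so x has a successor.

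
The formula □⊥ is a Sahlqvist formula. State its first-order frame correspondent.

emptiness of R: ∀x ∀y ¬Rxy

□⊥ is valid iff no world has any successor (otherwise □⊥ fails at any world with one).
The converse is a direct semantic check.
Frame condition: ∀x ∀y ¬Rxy.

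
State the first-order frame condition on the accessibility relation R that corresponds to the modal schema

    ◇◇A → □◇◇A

∀x ∀y ∀z ((xR²y ∧ xRz) → ∃w (y = w ∧ zR²w))

This is a Sahlqvist (Geach-type) schema ◇^2□^0A → □^1◇^2A.
Minimal-valuation argument: fix x; take any y with xR^2y and any z with xR^1z. Set V(A) to the set of worlds R-reachable from y in exactly 0 steps. Then □^0A holds at y, so the antecedent holds at x; validity forces ◇^2A at z, giving a w with zR^2w and yR^0w.
First-order correspondent: ∀x ∀y ∀z ((xR²y ∧ xRz) → ∃w (y = w ∧ zR²w)).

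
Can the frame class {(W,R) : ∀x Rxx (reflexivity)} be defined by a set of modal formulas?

Yes — defined by □p → p

Yes: it is reflexivity, defined by the T schema □p → p.
Suppose □p→p is valid. At any x set V(p)={w : Rxw}. Then □p holds at x, so p holds at x, i.e. Rxx.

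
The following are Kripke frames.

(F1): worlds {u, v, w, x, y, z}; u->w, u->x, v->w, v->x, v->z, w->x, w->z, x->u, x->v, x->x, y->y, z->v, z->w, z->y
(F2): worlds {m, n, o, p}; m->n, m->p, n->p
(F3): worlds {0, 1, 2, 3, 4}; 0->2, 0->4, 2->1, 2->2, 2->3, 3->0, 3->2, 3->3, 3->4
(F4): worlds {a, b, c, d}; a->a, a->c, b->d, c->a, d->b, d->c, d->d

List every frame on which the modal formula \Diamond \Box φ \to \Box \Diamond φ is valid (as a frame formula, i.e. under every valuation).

none

This is the axiom for convergence; its first-order frame correspondent is \forall x \forall y \forall z (Rxy \wedge Rxz \to \exists w (Ryw \wedge Rzw)).
(F1): fails — Rvz and Rvw but z and w have no common successor.
(F2): fails — Rmn and Rmp but n and p have no common successor.
(F3): fails — R02 and R04 but 2 and 4 have no common successor.
(F4): fails — Rdc and Rdd but c and d have no common successor.
Valid on no frame.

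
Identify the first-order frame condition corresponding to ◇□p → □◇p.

convergence

This is the .2 axiom.
Its frame correspondent is convergence — ∀x ∀y ∀z (Rxy ∧ Rxz → ∃w (Ryw ∧ Rzw)).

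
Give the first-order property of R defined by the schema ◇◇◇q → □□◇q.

This is a Sahlqvist (Geach-type) schema ◇^3□^0q → □^2◇^1q.
Minimal-valuation argument: fix x; take any y with xR^3y and any z with xR^2z. Set V(q) to the set of worlds R-reachable from y in exactly 0 steps. Then □^0q holds at y, so the antecedent holds at x; validity forces ◇^1q at z, giving a w with zR^1w and yR^0w.
First-order correspondent: ∀x ∀y ∀z ((xR³y ∧ xR²z) → ∃w (y = w ∧ zRw)).

∀x ∀y ∀z ((xR³y ∧ xR²z) → ∃w (y = w ∧ zRw))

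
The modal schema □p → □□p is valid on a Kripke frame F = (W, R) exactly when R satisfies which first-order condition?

transitivity: ∀x ∀y ∀z (Rxy ∧ Ryz → Rxz)

Suppose □p→□□p is valid. Take Rxy, Ryz and set V(p)={w : Rxw}. Then □p at x, so □□p at x, so □p at y, so p at z, i.e. Rxz.
Conversely, any frame satisfying ∀x ∀y ∀z (Rxy ∧ Ryz → Rxz) validates the schema.
So the correspondent is transitivity.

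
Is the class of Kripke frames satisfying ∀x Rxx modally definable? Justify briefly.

This is a Sahlqvist condition; the T axiom □q → q defines it.

Definable; □q → q defines it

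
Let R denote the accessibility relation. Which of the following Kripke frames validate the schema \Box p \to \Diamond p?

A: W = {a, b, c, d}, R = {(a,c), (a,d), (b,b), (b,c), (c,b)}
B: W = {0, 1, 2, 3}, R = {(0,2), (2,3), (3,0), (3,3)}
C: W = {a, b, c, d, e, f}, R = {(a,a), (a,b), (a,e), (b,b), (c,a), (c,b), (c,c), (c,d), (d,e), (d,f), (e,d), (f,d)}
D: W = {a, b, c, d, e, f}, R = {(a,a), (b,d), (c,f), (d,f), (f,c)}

C

Frame correspondent (Sahlqvist): \forall x \exists y Rxy — i.e. seriality.
A: fails — world d has no successor.
B: fails — world 1 has no successor.
C: satisfies the condition.
D: fails — world e has no successor.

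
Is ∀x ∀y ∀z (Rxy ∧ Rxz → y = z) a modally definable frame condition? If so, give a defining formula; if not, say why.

Definable; ◇r → □r defines it

Yes: it is partial functionality, defined by the CD schema ◇r → □r.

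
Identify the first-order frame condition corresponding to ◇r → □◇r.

Suppose ◇r→□◇r is valid. Take Rxy, Rxz and set V(r)={y}. Then ◇r at x, so □◇r at x, so ◇r at z, so some w with Rzw has r; w=y, i.e. Rzy. By symmetry of the argument, Ryz.
The converse is a direct semantic check.
So the correspondent is the Euclidean property.

The Euclidean property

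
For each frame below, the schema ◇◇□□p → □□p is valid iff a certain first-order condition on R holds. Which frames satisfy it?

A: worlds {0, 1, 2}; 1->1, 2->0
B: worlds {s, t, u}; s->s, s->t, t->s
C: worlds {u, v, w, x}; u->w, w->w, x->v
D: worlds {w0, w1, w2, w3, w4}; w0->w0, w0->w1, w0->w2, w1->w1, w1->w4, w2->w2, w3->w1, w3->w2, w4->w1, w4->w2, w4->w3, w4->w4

This is the axiom for a generalized confluence (Geach) condition; its first-order frame correspondent is ∀x ∀y ∀z ((xR²y ∧ xR²z) → ∃w (yR²w ∧ z = w)).
A: holds.
B: holds.
C: holds.
D: fails — w0R²w1, w0R²w0 but no w with w1R²w and w0=w.

A, B, C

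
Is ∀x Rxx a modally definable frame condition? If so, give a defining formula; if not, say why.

Definable; □q → q defines it

Yes: it is reflexivity, defined by the T schema □q → q.
Suppose □q→q is valid. At any x set V(q)={w : Rxw}. Then □q holds at x, so q holds at x, i.e. Rxx.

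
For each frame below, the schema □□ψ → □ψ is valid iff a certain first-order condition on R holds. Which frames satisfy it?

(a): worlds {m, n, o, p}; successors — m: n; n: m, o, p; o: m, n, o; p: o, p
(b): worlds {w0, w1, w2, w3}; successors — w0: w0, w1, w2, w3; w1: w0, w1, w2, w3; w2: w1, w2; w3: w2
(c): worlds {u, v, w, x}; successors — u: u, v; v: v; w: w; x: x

(b), (c)

Frame correspondent (Sahlqvist): ∀x ∀y (Rxy → ∃z (Rxz ∧ Rzy)) — i.e. density.
(a): fails — Rmn but no z with Rmz and Rzn.
(b): ✓.
(c): ✓.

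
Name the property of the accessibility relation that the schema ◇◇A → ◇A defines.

This schema is equivalent to the 4 axiom □A → □□A.
It corresponds to transitivity: ∀x ∀y ∀z (Rxy ∧ Ryz → Rxz).

Transitivity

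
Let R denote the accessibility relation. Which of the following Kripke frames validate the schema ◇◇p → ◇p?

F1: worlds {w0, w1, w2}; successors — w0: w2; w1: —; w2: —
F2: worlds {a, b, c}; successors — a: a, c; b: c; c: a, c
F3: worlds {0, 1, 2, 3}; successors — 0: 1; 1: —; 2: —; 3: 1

Frame correspondent (Sahlqvist): ∀x ∀y ∀z (Rxy ∧ Ryz → Rxz) — i.e. transitivity.
F1: holds.
F2: fails — Rbc and Rca but not Rba.
F3: holds.

F1, F3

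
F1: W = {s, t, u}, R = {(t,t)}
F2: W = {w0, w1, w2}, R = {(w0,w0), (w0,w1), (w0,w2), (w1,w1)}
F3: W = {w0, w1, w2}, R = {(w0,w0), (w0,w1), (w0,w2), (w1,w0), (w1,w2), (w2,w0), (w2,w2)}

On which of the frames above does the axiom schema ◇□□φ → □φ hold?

F1, F3

Frame correspondent (Sahlqvist): ∀x ∀y ∀z ((xRy ∧ xRz) → ∃w (yR²w ∧ z = w)) — i.e. a generalized confluence (Geach) condition.
F1: ✓.
F2: fails — w0Rw1, w0Rw0 but no w with w1R²w and w0=w.
F3: ✓.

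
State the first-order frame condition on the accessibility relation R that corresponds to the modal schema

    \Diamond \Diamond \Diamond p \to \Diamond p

\forall x \forall y (x R^3 y \to \exists w (y = w \wedge xRw))

This is a Sahlqvist (Geach-type) schema ◇^3□^0p → □^0◇^1p.
Minimal-valuation argument: fix x; take any y with xR^3y and any z with xR^0z. Set V(p) to the set of worlds R-reachable from y in exactly 0 steps. Then □^0p holds at y, so the antecedent holds at x; validity forces ◇^1p at z, giving a w with zR^1w and yR^0w.
First-order correspondent: \forall x \forall y (x R^3 y \to \exists w (y = w \wedge xRw)).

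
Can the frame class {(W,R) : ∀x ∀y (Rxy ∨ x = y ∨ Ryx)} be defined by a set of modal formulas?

If a class were modally definable it would be closed under disjoint unions (Goldblatt–Thomason).
Take 3 disjoint single-world reflexive frames: each is trivially connected, but their disjoint union has 3 worlds with no edge between distinct components, so it is not connected.
Hence connectedness of R is not modally definable.

No — not modally definable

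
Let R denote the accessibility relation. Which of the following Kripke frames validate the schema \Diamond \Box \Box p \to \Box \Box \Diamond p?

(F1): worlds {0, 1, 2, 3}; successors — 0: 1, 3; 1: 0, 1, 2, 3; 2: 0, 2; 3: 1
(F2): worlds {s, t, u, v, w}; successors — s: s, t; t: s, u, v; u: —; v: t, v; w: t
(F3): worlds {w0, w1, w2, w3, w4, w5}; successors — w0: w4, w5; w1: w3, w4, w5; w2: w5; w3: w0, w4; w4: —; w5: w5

(F1)

The schema corresponds to a generalized confluence (Geach) condition: \forall x \forall y \forall z ((xRy \wedge x R^2 z) \to \exists w (y R^2 w \wedge zRw)).
(F1): ✓.
(F2): fails — sRs, sR²u but no w* with sR²w* and uRw*.
(F3): fails — w0Rw4, w0R²w5 but no w with w4R²w and w5Rw.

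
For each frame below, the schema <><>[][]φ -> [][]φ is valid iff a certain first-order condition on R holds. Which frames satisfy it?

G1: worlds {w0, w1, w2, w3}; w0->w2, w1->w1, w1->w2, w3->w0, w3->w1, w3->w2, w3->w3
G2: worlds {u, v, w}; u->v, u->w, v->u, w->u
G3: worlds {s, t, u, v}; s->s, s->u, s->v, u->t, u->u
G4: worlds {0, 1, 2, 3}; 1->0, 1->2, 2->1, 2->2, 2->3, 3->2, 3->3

G2

The schema corresponds to a generalized confluence (Geach) condition: forall x forall y forall z ((x R^2 y & x R^2 z) -> exists w (y R^2 w & z = w)).
G1: fails — w1R²w2, w1R²w1 but no w with w2R²w and w1=w.
G2: condition met.
G3: fails — sR²t, sR²s but no w with tR²w and s=w.
G4: fails — 2R²0, 2R²0 but no w with 0R²w and 0=w.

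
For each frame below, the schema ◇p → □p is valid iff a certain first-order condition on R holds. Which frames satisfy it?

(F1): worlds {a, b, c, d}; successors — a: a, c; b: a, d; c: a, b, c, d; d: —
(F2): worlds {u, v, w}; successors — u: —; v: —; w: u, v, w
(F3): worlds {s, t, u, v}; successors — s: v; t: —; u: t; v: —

(F3)

The schema corresponds to partial functionality: ∀x ∀y ∀z (Rxy ∧ Rxz → y = z).
(F1): fails — a sees both a and c.
(F2): fails — w sees both u and v.
(F3): holds.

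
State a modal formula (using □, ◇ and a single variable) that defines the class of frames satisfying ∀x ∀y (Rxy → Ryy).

This is shift-reflexivity; the standard corresponding axiom is T□: □(□q → q).
Suppose □(□q→q) is valid. Take Rxy and set V(q)={w : Ryw}. Then at y, □q holds; since □(□q→q) at x, □q→q at y, so q at y, i.e. Ryy.

□(□q → q)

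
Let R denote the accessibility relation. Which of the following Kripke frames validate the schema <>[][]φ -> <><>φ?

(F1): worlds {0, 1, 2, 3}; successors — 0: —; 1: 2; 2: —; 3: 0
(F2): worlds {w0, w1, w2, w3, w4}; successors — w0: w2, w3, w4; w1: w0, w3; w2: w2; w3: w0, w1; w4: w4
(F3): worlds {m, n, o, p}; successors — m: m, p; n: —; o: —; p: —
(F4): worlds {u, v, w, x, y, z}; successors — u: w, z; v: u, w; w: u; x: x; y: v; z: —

(F2)

The schema corresponds to a generalized confluence (Geach) condition: forall x forall y (xRy -> exists w (y R^2 w & x R^2 w)).
(F1): fails — 1R2 but no w with 2R²w and 1R²w.
(F2): holds.
(F3): fails — mRp but no w with pR²w and mR²w.
(F4): fails — uRw but no t with wR²t and uR²t.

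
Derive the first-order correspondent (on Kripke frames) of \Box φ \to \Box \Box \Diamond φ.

This is a Sahlqvist (Geach-type) schema ◇^0□^1φ → □^2◇^1φ.
Minimal-valuation argument: fix x; take any y with xR^0y and any z with xR^2z. Set V(φ) to the set of worlds R-reachable from y in exactly 1 step. Then □^1φ holds at y, so the antecedent holds at x; validity forces ◇^1φ at z, giving a w with zR^1w and yR^1w.
First-order correspondent: \forall x \forall z (x R^2 z \to \exists w (xRw \wedge zRw)).

\forall x \forall z (x R^2 z \to \exists w (xRw \wedge zRw))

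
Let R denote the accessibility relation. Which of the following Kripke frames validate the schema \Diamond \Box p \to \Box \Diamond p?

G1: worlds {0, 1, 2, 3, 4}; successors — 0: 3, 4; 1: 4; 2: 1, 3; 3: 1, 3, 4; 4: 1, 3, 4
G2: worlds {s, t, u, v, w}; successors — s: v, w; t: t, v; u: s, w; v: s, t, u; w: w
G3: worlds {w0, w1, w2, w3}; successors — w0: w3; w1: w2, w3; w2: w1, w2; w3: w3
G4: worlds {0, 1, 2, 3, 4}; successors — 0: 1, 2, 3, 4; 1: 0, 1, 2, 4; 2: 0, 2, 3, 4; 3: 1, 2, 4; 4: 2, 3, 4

This is the axiom for convergence; its first-order frame correspondent is \forall x \forall y \forall z (Rxy \wedge Rxz \to \exists w (Ryw \wedge Rzw)).
G1: holds.
G2: fails — Rsv and Rsw but v and w have no common successor.
G3: fails — Rw1w2 and Rw1w3 but w2 and w3 have no common successor.
G4: holds.
Valid on: G1, G4.

G1, G4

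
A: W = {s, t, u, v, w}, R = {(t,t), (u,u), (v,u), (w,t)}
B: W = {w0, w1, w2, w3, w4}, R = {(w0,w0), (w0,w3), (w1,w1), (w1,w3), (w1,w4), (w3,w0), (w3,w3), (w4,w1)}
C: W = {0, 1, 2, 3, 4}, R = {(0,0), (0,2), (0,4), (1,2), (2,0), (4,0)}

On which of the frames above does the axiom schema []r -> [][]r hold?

This is the axiom for transitivity; its first-order frame correspondent is forall x forall y forall z (Rxy & Ryz -> Rxz).
A: ✓.
B: fails — Rw1w3 and Rw3w0 but not Rw1w0.
C: fails — R12 and R20 but not R10.

A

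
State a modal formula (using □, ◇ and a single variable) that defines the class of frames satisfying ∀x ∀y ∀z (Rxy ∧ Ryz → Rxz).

□s → □□s

This is transitivity; the standard corresponding axiom is 4: □s → □□s.
Suppose □s→□□s is valid. Take Rxy, Ryz and set V(s)={w : Rxw}. Then □s at x, so □□s at x, so □s at y, so s at z, i.e. Rxz.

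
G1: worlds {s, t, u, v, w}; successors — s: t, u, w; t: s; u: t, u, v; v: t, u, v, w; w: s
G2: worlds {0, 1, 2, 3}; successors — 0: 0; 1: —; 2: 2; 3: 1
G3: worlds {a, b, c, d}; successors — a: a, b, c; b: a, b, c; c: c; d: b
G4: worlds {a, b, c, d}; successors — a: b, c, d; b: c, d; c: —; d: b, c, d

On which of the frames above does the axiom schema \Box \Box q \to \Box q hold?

Frame correspondent (Sahlqvist): \forall x \forall y (Rxy \to \exists z (Rxz \wedge Rzy)) — i.e. density.
G1: fails — Rts but no z with Rtz and Rzs.
G2: fails — R31 but no z with R3z and Rz1.
G3: holds.
G4: holds.
Valid on: G3, G4.

G3, G4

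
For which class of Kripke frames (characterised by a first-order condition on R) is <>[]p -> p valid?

Symmetry

This schema is equivalent to the B axiom p → □◇p.
Its frame correspondent is symmetry — forall x forall y (Rxy -> Ryx).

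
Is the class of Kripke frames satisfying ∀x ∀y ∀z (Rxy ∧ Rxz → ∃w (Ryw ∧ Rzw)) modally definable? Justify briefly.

Definable; ◇□q → □◇q defines it

This is a Sahlqvist condition; the .2 axiom ◇□q → □◇q defines it.
Suppose ◇□q→□◇q is valid. Take Rxy, Rxz and set V(q)={w : Ryw}. Then □q at y so ◇□q at x, so □◇q at x, so ◇q at z, giving w with Rzw and Ryw.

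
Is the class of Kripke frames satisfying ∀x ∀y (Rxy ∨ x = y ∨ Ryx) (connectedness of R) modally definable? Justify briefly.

Any modally definable frame class is closed under disjoint unions.
Take 3 disjoint single-world reflexive frames: each is trivially connected, but their disjoint union has 3 worlds with no edge between distinct components, so it is not connected.
So the class is not modally definable.

No — not modally definable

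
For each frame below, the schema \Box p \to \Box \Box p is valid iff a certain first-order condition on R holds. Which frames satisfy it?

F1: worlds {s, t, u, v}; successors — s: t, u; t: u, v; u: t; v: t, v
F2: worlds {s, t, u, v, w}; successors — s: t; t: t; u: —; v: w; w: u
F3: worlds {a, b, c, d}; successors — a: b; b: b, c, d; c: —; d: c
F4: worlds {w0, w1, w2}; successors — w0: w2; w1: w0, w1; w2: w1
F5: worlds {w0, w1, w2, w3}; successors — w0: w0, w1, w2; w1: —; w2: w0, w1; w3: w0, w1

none

This is the axiom for transitivity; its first-order frame correspondent is \forall x \forall y \forall z (Rxy \wedge Ryz \to Rxz).
F1: fails — Rtv and Rvt but not Rtt.
F2: fails — Rvw and Rwu but not Rvu.
F3: fails — Rab and Rbc but not Rac.
F4: fails — Rw0w2 and Rw2w1 but not Rw0w1.
F5: fails — Rw3w0 and Rw0w2 but not Rw3w2.
Valid on no frame.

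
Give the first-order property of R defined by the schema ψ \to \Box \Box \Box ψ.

\forall x \forall z (x R^3 z \to \exists w (x = w \wedge z = w))

This is a Sahlqvist (Geach-type) schema ◇^0□^0ψ → □^3◇^0ψ.
First-order correspondent: \forall x \forall z (x R^3 z \to \exists w (x = w \wedge z = w)).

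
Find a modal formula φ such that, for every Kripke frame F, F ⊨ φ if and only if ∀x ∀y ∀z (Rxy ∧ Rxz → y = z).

This is partial functionality; the standard corresponding axiom is CD: ◇p → □p.

◇p → □p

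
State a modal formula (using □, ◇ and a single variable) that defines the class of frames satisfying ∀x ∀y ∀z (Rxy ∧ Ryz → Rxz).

This is transitivity; the standard corresponding axiom is 4: □ψ → □□ψ.
Suppose □ψ→□□ψ is valid. Take Rxy, Ryz and set V(ψ)={w : Rxw}. Then □ψ at x, so □□ψ at x, so □ψ at y, so ψ at z, i.e. Rxz.

□ψ → □□ψ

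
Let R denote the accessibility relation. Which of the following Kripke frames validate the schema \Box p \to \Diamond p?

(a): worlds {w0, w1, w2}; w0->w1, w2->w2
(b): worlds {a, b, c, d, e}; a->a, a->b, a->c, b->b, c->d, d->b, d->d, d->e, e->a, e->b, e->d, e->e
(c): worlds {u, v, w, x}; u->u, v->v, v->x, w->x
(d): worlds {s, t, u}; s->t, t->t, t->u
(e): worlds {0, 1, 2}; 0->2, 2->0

The schema corresponds to seriality: \forall x \exists y Rxy.
(a): fails — world w1 has no successor.
(b): ✓.
(c): fails — world x has no successor.
(d): fails — world u has no successor.
(e): fails — world 1 has no successor.

(b)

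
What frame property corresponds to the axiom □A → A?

reflexivity

Suppose □A→A is valid. At any x set V(A)={w : Rxw}. Then □A holds at x, so A holds at x, i.e. Rxx.
Conversely, on a frame with reflexivity the schema holds at every world under every valuation.
So the correspondent is reflexivity.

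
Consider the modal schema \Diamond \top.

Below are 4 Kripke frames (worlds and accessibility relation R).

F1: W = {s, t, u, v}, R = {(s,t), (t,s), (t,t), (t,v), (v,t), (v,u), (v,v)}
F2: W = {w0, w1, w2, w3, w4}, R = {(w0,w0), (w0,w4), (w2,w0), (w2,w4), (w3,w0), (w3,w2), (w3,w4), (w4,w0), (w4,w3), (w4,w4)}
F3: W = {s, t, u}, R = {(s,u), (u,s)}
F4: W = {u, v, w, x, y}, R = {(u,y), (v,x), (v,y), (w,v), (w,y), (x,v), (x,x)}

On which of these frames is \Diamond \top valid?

none

Frame correspondent (Sahlqvist): \forall x \exists y Rxy — i.e. seriality.
F1: fails — world u has no successor.
F2: fails — world w1 has no successor.
F3: fails — world t has no successor.
F4: fails — world y has no successor.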